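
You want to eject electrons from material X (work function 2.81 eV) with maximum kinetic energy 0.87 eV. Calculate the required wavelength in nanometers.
336.91 nm

From Einstein's equation: KE_max = hc/λ - φ

Rearranging for λ:
hc/λ = KE_max + φ
λ = hc/(KE_max + φ)

Required photon energy:
E_photon = KE_max + φ = 0.87 + 2.81 = 3.68 eV

Required wavelength:
λ = hc/E_photon = (6.626×10⁻³⁴)(3×10⁸) / (3.68 × 1.602×10⁻¹⁹)
λ = 336.91 nm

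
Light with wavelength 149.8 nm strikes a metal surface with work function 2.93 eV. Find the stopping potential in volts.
5.3466 V

The stopping potential V_s satisfies: eV_s = KE_max

First, find KE_max using Einstein's equation:
E_photon = hc/λ = 8.2766 eV
KE_max = E_photon - φ = 8.2766 - 2.93 = 5.3466 eV

Since eV_s = KE_max:
V_s = KE_max/e = 5.3466 V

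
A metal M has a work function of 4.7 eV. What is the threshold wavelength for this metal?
263.80 nm

The threshold wavelength is when the photon energy equals the work function:
hc/λ₀ = φ

Solving for λ₀:
λ₀ = hc/φ = (6.626×10⁻³⁴ J·s)(3×10⁸ m/s) / (4.7 eV × 1.602×10⁻¹⁹ J/eV)
λ₀ = 263.80 nm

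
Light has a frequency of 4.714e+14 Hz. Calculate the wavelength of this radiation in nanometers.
635.96 nm

Using the wave equation: c = fλ

Solving for wavelength:
λ = c/f = (3×10⁸ m/s) / (4.714e+14 Hz)
λ = 635.96 nm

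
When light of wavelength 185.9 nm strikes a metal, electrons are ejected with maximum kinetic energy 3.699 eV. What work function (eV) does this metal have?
2.97 eV

From Einstein's photoelectric equation: KE_max = hf - φ = hc/λ - φ

Rearranging for φ:
φ = hc/λ - KE_max

Calculate photon energy:
E_photon = hc/λ = 6.6694 eV

Therefore:
φ = 6.6694 - 3.699 = 2.97 eV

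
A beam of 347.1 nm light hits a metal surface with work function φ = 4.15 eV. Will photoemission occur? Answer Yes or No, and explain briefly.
No

For photoemission, the photon energy must exceed the work function.

Photon energy: E = hc/λ = 3.5720 eV
Work function: φ = 4.15 eV

Since E_photon (3.5720 eV) < φ (4.15 eV), photoemission will NOT occur.
The threshold wavelength is λ₀ = hc/φ = 298.8 nm.
Since 347.1 nm > 298.8 nm, the photons lack sufficient energy.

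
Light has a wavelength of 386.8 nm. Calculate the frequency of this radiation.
7.7506e+14 Hz

Using the wave equation: c = fλ

Solving for frequency:
f = c/λ = (3×10⁸ m/s) / (386.8×10⁻⁹ m)
f = 7.7506e+14 Hz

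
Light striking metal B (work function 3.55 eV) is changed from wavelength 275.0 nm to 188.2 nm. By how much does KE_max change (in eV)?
2.0794 eV

Using Einstein's equation: KE_max = hc/λ - φ

For λ₁ = 275.0 nm:
KE₁ = hc/λ₁ - φ = 4.5085 - 3.55 = 0.9585 eV

For λ₂ = 188.2 nm:
KE₂ = hc/λ₂ - φ = 6.5879 - 3.55 = 3.0379 eV

Change in KE:
ΔKE = KE₂ - KE₁ = 3.0379 - 0.9585 = 2.0794 eV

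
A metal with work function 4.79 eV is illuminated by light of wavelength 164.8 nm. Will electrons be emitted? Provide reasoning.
Yes

For photoemission, the photon energy must exceed the work function.

Photon energy: E = hc/λ = 7.5233 eV
Work function: φ = 4.79 eV

Since E_photon (7.5233 eV) > φ (4.79 eV), photoemission WILL occur.
The threshold wavelength is λ₀ = hc/φ = 258.8 nm.
Since 164.8 nm < 258.8 nm, the light has sufficient energy.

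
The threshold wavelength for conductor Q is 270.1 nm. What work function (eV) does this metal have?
4.59 eV

At the threshold wavelength, photon energy equals work function:
φ = hc/λ₀

Calculating:
φ = (6.626×10⁻³⁴ J·s)(3×10⁸ m/s) / (270.1×10⁻⁹ m)
φ = 4.59 eV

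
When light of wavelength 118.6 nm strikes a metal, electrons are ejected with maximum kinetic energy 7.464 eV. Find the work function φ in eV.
2.99 eV

From Einstein's photoelectric equation: KE_max = hf - φ = hc/λ - φ

Rearranging for φ:
φ = hc/λ - KE_max

Calculate photon energy:
E_photon = hc/λ = 10.4540 eV

Therefore:
φ = 10.4540 - 7.464 = 2.99 eV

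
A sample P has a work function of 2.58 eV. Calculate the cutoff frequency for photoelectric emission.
6.2384e+14 Hz

The threshold frequency is when the photon energy equals the work function:
hf₀ = φ

Solving for f₀:
f₀ = φ/h = (2.58 eV × 1.602×10⁻¹⁹ J/eV) / (6.626×10⁻³⁴ J·s)
f₀ = 6.2384e+14 Hz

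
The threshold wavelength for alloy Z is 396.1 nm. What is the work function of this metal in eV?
3.13 eV

At the threshold wavelength, photon energy equals work function:
φ = hc/λ₀

Calculating:
φ = (6.626×10⁻³⁴ J·s)(3×10⁸ m/s) / (396.1×10⁻⁹ m)
φ = 3.13 eV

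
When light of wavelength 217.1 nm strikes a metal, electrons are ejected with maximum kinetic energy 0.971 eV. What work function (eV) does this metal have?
4.74 eV

From Einstein's photoelectric equation: KE_max = hf - φ = hc/λ - φ

Rearranging for φ:
φ = hc/λ - KE_max

Calculate photon energy:
E_photon = hc/λ = 5.7109 eV

Therefore:
φ = 5.7109 - 0.971 = 4.74 eV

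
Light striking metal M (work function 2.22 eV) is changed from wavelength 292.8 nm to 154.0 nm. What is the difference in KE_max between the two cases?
3.8165 eV

Using Einstein's equation: KE_max = hc/λ - φ

For λ₁ = 292.8 nm:
KE₁ = hc/λ₁ - φ = 4.2344 - 2.22 = 2.0144 eV

For λ₂ = 154.0 nm:
KE₂ = hc/λ₂ - φ = 8.0509 - 2.22 = 5.8309 eV

Change in KE:
ΔKE = KE₂ - KE₁ = 5.8309 - 2.0144 = 3.8165 eV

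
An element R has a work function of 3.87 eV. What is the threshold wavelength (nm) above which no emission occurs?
320.37 nm

The threshold wavelength is when the photon energy equals the work function:
hc/λ₀ = φ

Solving for λ₀:
λ₀ = hc/φ = (6.626×10⁻³⁴ J·s)(3×10⁸ m/s) / (3.87 eV × 1.602×10⁻¹⁹ J/eV)
λ₀ = 320.37 nm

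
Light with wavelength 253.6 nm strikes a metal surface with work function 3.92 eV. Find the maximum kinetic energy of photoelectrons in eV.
0.9690 eV

Using Einstein's photoelectric equation: KE_max = hf - φ = hc/λ - φ

First, calculate the photon energy:
E_photon = hc/λ = (6.626×10⁻³⁴ J·s)(3×10⁸ m/s) / (253.6×10⁻⁹ m)
E_photon = 4.8890 eV

Then, the maximum kinetic energy:
KE_max = E_photon - φ = 4.8890 eV - 3.92 eV = 0.9690 eV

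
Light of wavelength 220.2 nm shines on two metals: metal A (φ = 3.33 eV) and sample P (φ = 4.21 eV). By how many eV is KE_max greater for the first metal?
0.8800 eV

Using KE_max = hc/λ - φ for each metal:

Photon energy: E = hc/λ = 5.6305 eV

For metal A (φ₁ = 3.33 eV):
KE₁ = E - φ₁ = 5.6305 - 3.33 = 2.3005 eV

For sample P (φ₂ = 4.21 eV):
KE₂ = E - φ₂ = 5.6305 - 4.21 = 1.4205 eV

Difference:
ΔKE = KE₁ - KE₂ = 2.3005 - 1.4205 = 0.8800 eV

Note: The difference equals the difference in work functions: 4.21 - 3.33 = 0.88 eV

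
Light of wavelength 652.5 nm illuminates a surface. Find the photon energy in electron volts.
1.9001 eV

Using E = hf = hc/λ:

E = hc/λ = (6.626×10⁻³⁴ J·s)(3×10⁸ m/s) / (652.5×10⁻⁹ m)
E = 1.9001 eV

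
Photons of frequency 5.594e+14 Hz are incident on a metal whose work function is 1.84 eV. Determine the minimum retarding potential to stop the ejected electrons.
0.4735 V

The stopping potential V_s satisfies: eV_s = KE_max

First, find KE_max using Einstein's equation:
E_photon = hf = (6.626×10⁻³⁴ J·s)(5.594e+14 Hz) = 2.3135 eV
KE_max = E_photon - φ = 2.3135 - 1.84 = 0.4735 eV

Since eV_s = KE_max:
V_s = KE_max/e = 0.4735 V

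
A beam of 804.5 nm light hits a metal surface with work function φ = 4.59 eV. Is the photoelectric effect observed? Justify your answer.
No

For photoemission, the photon energy must exceed the work function.

Photon energy: E = hc/λ = 1.5411 eV
Work function: φ = 4.59 eV

Since E_photon (1.5411 eV) < φ (4.59 eV), photoemission will NOT occur.
The threshold wavelength is λ₀ = hc/φ = 270.1 nm.
Since 804.5 nm > 270.1 nm, the photons lack sufficient energy.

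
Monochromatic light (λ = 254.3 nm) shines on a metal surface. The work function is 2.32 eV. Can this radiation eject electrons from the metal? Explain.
Yes

For photoemission, the photon energy must exceed the work function.

Photon energy: E = hc/λ = 4.8755 eV
Work function: φ = 2.32 eV

Since E_photon (4.8755 eV) > φ (2.32 eV), photoemission WILL occur.
The threshold wavelength is λ₀ = hc/φ = 534.4 nm.
Since 254.3 nm < 534.4 nm, the light has sufficient energy.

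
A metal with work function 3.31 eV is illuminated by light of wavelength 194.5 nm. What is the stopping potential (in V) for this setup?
3.0645 V

The stopping potential V_s satisfies: eV_s = KE_max

First, find KE_max using Einstein's equation:
E_photon = hc/λ = 6.3745 eV
KE_max = E_photon - φ = 6.3745 - 3.31 = 3.0645 eV

Since eV_s = KE_max:
V_s = KE_max/e = 3.0645 V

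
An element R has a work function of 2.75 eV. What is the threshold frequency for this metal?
6.6495e+14 Hz

The threshold frequency is when the photon energy equals the work function:
hf₀ = φ

Solving for f₀:
f₀ = φ/h = (2.75 eV × 1.602×10⁻¹⁹ J/eV) / (6.626×10⁻³⁴ J·s)
f₀ = 6.6495e+14 Hz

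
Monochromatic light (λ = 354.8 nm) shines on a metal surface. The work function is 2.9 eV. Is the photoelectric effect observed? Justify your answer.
Yes

For photoemission, the photon energy must exceed the work function.

Photon energy: E = hc/λ = 3.4945 eV
Work function: φ = 2.9 eV

Since E_photon (3.4945 eV) > φ (2.9 eV), photoemission WILL occur.
The threshold wavelength is λ₀ = hc/φ = 427.5 nm.
Since 354.8 nm < 427.5 nm, the light has sufficient energy.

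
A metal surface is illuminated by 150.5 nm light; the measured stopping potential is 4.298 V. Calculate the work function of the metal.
3.94 eV

The stopping potential gives the maximum kinetic energy: KE_max = eV_s = 4.298 eV

From Einstein's photoelectric equation: KE_max = hc/λ - φ
Rearranging: φ = hc/λ - KE_max

Calculate photon energy:
E_photon = hc/λ = (6.626×10⁻³⁴ J·s)(3×10⁸ m/s) / (150.5×10⁻⁹ m) = 8.2382 eV

Therefore:
φ = 8.2382 - 4.298 = 3.94 eV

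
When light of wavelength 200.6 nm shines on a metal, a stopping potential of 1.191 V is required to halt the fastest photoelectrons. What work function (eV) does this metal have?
4.99 eV

The stopping potential gives the maximum kinetic energy: KE_max = eV_s = 1.191 eV

From Einstein's photoelectric equation: KE_max = hc/λ - φ
Rearranging: φ = hc/λ - KE_max

Calculate photon energy:
E_photon = hc/λ = (6.626×10⁻³⁴ J·s)(3×10⁸ m/s) / (200.6×10⁻⁹ m) = 6.1807 eV

Therefore:
φ = 6.1807 - 1.191 = 4.99 eV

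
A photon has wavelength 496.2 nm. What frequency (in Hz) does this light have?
6.0418e+14 Hz

Using the wave equation: c = fλ

Solving for frequency:
f = c/λ = (3×10⁸ m/s) / (496.2×10⁻⁹ m)
f = 6.0418e+14 Hz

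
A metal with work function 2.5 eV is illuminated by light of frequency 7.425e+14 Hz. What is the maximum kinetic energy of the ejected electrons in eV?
0.5707 eV

Using Einstein's photoelectric equation: KE_max = hf - φ

First, calculate the photon energy:
E_photon = hf = (6.626×10⁻³⁴ J·s)(7.425e+14 Hz)
E_photon = 3.0707 eV

Then, the maximum kinetic energy:
KE_max = E_photon - φ = 3.0707 eV - 2.5 eV = 0.5707 eV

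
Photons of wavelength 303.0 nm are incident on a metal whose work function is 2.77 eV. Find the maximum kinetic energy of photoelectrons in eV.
1.3219 eV

Using Einstein's photoelectric equation: KE_max = hf - φ = hc/λ - φ

First, calculate the photon energy:
E_photon = hc/λ = (6.626×10⁻³⁴ J·s)(3×10⁸ m/s) / (303.0×10⁻⁹ m)
E_photon = 4.0919 eV

Then, the maximum kinetic energy:
KE_max = E_photon - φ = 4.0919 eV - 2.77 eV = 1.3219 eV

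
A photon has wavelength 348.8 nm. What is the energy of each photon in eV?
3.5546 eV

Using E = hf = hc/λ:

E = hc/λ = (6.626×10⁻³⁴ J·s)(3×10⁸ m/s) / (348.8×10⁻⁹ m)
E = 3.5546 eV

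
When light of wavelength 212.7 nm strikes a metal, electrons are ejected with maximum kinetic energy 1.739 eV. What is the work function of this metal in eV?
4.09 eV

From Einstein's photoelectric equation: KE_max = hf - φ = hc/λ - φ

Rearranging for φ:
φ = hc/λ - KE_max

Calculate photon energy:
E_photon = hc/λ = 5.8291 eV

Therefore:
φ = 5.8291 - 1.739 = 4.09 eV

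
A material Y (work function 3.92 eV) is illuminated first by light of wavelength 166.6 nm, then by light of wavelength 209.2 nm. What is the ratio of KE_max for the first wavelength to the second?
1.7552

Using Einstein's equation: KE_max = hc/λ - φ

For λ₁ = 166.6 nm:
E₁ = hc/λ₁ = 7.4420 eV
KE₁ = E₁ - φ = 7.4420 - 3.92 = 3.5220 eV

For λ₂ = 209.2 nm:
E₂ = hc/λ₂ = 5.9266 eV
KE₂ = E₂ - φ = 5.9266 - 3.92 = 2.0066 eV

Ratio: KE₁/KE₂ = 3.5220/2.0066 = 1.7552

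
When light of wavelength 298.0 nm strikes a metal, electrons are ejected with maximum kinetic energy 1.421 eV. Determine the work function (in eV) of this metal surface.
2.74 eV

From Einstein's photoelectric equation: KE_max = hf - φ = hc/λ - φ

Rearranging for φ:
φ = hc/λ - KE_max

Calculate photon energy:
E_photon = hc/λ = 4.1605 eV

Therefore:
φ = 4.1605 - 1.421 = 2.74 eV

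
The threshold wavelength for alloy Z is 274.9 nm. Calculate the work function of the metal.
4.51 eV

At the threshold wavelength, photon energy equals work function:
φ = hc/λ₀

Calculating:
φ = (6.626×10⁻³⁴ J·s)(3×10⁸ m/s) / (274.9×10⁻⁹ m)
φ = 4.51 eV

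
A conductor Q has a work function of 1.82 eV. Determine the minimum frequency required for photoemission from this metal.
4.4007e+14 Hz

The threshold frequency is when the photon energy equals the work function:
hf₀ = φ

Solving for f₀:
f₀ = φ/h = (1.82 eV × 1.602×10⁻¹⁹ J/eV) / (6.626×10⁻³⁴ J·s)
f₀ = 4.4007e+14 Hz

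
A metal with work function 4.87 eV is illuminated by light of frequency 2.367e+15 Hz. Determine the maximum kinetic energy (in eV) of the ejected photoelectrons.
4.9191 eV

Using Einstein's photoelectric equation: KE_max = hf - φ

First, calculate the photon energy:
E_photon = hf = (6.626×10⁻³⁴ J·s)(2.367e+15 Hz)
E_photon = 9.7891 eV

Then, the maximum kinetic energy:
KE_max = E_photon - φ = 9.7891 eV - 4.87 eV = 4.9191 eV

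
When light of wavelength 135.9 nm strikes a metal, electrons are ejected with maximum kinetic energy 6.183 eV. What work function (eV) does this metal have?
2.94 eV

From Einstein's photoelectric equation: KE_max = hf - φ = hc/λ - φ

Rearranging for φ:
φ = hc/λ - KE_max

Calculate photon energy:
E_photon = hc/λ = 9.1232 eV

Therefore:
φ = 9.1232 - 6.183 = 2.94 eV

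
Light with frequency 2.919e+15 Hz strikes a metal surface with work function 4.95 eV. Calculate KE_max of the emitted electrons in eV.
7.1220 eV

Using Einstein's photoelectric equation: KE_max = hf - φ

First, calculate the photon energy:
E_photon = hf = (6.626×10⁻³⁴ J·s)(2.919e+15 Hz)
E_photon = 12.0720 eV

Then, the maximum kinetic energy:
KE_max = E_photon - φ = 12.0720 eV - 4.95 eV = 7.1220 eV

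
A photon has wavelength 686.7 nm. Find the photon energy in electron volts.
1.8055 eV

Using E = hf = hc/λ:

E = hc/λ = (6.626×10⁻³⁴ J·s)(3×10⁸ m/s) / (686.7×10⁻⁹ m)
E = 1.8055 eV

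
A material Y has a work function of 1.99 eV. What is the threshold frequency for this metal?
4.8118e+14 Hz

The threshold frequency is when the photon energy equals the work function:
hf₀ = φ

Solving for f₀:
f₀ = φ/h = (1.99 eV × 1.602×10⁻¹⁹ J/eV) / (6.626×10⁻³⁴ J·s)
f₀ = 4.8118e+14 Hz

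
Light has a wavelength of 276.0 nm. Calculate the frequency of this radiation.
1.0862e+15 Hz

Using the wave equation: c = fλ

Solving for frequency:
f = c/λ = (3×10⁸ m/s) / (276.0×10⁻⁹ m)
f = 1.0862e+15 Hz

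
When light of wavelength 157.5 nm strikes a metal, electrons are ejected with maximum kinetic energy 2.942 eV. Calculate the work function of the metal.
4.93 eV

From Einstein's photoelectric equation: KE_max = hf - φ = hc/λ - φ

Rearranging for φ:
φ = hc/λ - KE_max

Calculate photon energy:
E_photon = hc/λ = 7.8720 eV

Therefore:
φ = 7.8720 - 2.942 = 4.93 eV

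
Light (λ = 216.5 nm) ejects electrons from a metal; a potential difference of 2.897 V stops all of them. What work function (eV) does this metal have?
2.83 eV

The stopping potential gives the maximum kinetic energy: KE_max = eV_s = 2.897 eV

From Einstein's photoelectric equation: KE_max = hc/λ - φ
Rearranging: φ = hc/λ - KE_max

Calculate photon energy:
E_photon = hc/λ = (6.626×10⁻³⁴ J·s)(3×10⁸ m/s) / (216.5×10⁻⁹ m) = 5.7268 eV

Therefore:
φ = 5.7268 - 2.897 = 2.83 eV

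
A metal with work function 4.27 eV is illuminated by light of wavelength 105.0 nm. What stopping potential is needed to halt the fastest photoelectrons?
7.5380 V

The stopping potential V_s satisfies: eV_s = KE_max

First, find KE_max using Einstein's equation:
E_photon = hc/λ = 11.8080 eV
KE_max = E_photon - φ = 11.8080 - 4.27 = 7.5380 eV

Since eV_s = KE_max:
V_s = KE_max/e = 7.5380 V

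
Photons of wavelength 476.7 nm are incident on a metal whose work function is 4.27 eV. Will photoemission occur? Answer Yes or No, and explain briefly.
No

For photoemission, the photon energy must exceed the work function.

Photon energy: E = hc/λ = 2.6009 eV
Work function: φ = 4.27 eV

Since E_photon (2.6009 eV) < φ (4.27 eV), photoemission will NOT occur.
The threshold wavelength is λ₀ = hc/φ = 290.4 nm.
Since 476.7 nm > 290.4 nm, the photons lack sufficient energy.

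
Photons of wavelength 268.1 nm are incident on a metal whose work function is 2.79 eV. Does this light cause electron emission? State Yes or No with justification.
Yes

For photoemission, the photon energy must exceed the work function.

Photon energy: E = hc/λ = 4.6246 eV
Work function: φ = 2.79 eV

Since E_photon (4.6246 eV) > φ (2.79 eV), photoemission WILL occur.
The threshold wavelength is λ₀ = hc/φ = 444.4 nm.
Since 268.1 nm < 444.4 nm, the light has sufficient energy.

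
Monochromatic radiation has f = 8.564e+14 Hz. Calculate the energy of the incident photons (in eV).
3.5418 eV

Using E = hf:

E = hf = (6.626×10⁻³⁴ J·s)(8.564e+14 Hz)
E = 3.5418 eV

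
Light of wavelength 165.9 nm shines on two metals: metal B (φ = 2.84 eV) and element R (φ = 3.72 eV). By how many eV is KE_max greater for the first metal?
0.8800 eV

Using KE_max = hc/λ - φ for each metal:

Photon energy: E = hc/λ = 7.4734 eV

For metal B (φ₁ = 2.84 eV):
KE₁ = E - φ₁ = 7.4734 - 2.84 = 4.6334 eV

For element R (φ₂ = 3.72 eV):
KE₂ = E - φ₂ = 7.4734 - 3.72 = 3.7534 eV

Difference:
ΔKE = KE₁ - KE₂ = 4.6334 - 3.7534 = 0.8800 eV

Note: The difference equals the difference in work functions: 3.72 - 2.84 = 0.88 eV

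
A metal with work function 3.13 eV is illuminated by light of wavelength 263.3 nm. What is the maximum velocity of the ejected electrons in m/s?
7.4524e+05 m/s

First, find the maximum kinetic energy:
E_photon = hc/λ = 4.7089 eV
KE_max = E_photon - φ = 4.7089 - 3.13 = 1.5789 eV

Convert to Joules: KE_max = 1.5789 × 1.602×10⁻¹⁹ J = 2.5296e-19 J

Then use KE = ½mv² to find velocity:
v = √(2·KE/m) = √(2 × 2.5296e-19 J / 9.109e-31 kg)
v = 7.4524e+05 m/s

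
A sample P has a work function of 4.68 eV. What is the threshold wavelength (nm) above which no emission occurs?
264.92 nm

The threshold wavelength is when the photon energy equals the work function:
hc/λ₀ = φ

Solving for λ₀:
λ₀ = hc/φ = (6.626×10⁻³⁴ J·s)(3×10⁸ m/s) / (4.68 eV × 1.602×10⁻¹⁹ J/eV)
λ₀ = 264.92 nm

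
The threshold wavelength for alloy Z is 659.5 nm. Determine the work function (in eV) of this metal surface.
1.88 eV

At the threshold wavelength, photon energy equals work function:
φ = hc/λ₀

Calculating:
φ = (6.626×10⁻³⁴ J·s)(3×10⁸ m/s) / (659.5×10⁻⁹ m)
φ = 1.88 eV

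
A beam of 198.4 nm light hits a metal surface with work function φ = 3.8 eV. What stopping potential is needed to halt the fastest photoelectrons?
2.4492 V

The stopping potential V_s satisfies: eV_s = KE_max

First, find KE_max using Einstein's equation:
E_photon = hc/λ = 6.2492 eV
KE_max = E_photon - φ = 6.2492 - 3.8 = 2.4492 eV

Since eV_s = KE_max:
V_s = KE_max/e = 2.4492 V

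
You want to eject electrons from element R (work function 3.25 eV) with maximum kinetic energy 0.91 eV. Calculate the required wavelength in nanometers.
298.04 nm

From Einstein's equation: KE_max = hc/λ - φ

Rearranging for λ:
hc/λ = KE_max + φ
λ = hc/(KE_max + φ)

Required photon energy:
E_photon = KE_max + φ = 0.91 + 3.25 = 4.16 eV

Required wavelength:
λ = hc/E_photon = (6.626×10⁻³⁴)(3×10⁸) / (4.16 × 1.602×10⁻¹⁹)
λ = 298.04 nm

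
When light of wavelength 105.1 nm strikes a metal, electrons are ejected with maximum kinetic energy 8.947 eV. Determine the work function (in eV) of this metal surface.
2.85 eV

From Einstein's photoelectric equation: KE_max = hf - φ = hc/λ - φ

Rearranging for φ:
φ = hc/λ - KE_max

Calculate photon energy:
E_photon = hc/λ = 11.7968 eV

Therefore:
φ = 11.7968 - 8.947 = 2.85 eV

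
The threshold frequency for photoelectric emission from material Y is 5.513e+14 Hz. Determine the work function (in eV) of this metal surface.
2.28 eV

At the threshold frequency, photon energy equals work function:
φ = hf₀

Calculating:
φ = (6.626×10⁻³⁴ J·s)(5.513e+14 Hz)
φ = 2.28 eV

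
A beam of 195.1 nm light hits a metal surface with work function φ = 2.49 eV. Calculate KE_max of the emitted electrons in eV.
3.8649 eV

Using Einstein's photoelectric equation: KE_max = hf - φ = hc/λ - φ

First, calculate the photon energy:
E_photon = hc/λ = (6.626×10⁻³⁴ J·s)(3×10⁸ m/s) / (195.1×10⁻⁹ m)
E_photon = 6.3549 eV

Then, the maximum kinetic energy:
KE_max = E_photon - φ = 6.3549 eV - 2.49 eV = 3.8649 eV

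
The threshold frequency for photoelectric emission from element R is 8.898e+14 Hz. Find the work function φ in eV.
3.68 eV

At the threshold frequency, photon energy equals work function:
φ = hf₀

Calculating:
φ = (6.626×10⁻³⁴ J·s)(8.898e+14 Hz)
φ = 3.68 eV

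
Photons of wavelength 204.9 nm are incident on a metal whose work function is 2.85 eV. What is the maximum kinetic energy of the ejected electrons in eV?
3.2010 eV

Using Einstein's photoelectric equation: KE_max = hf - φ = hc/λ - φ

First, calculate the photon energy:
E_photon = hc/λ = (6.626×10⁻³⁴ J·s)(3×10⁸ m/s) / (204.9×10⁻⁹ m)
E_photon = 6.0510 eV

Then, the maximum kinetic energy:
KE_max = E_photon - φ = 6.0510 eV - 2.85 eV = 3.2010 eV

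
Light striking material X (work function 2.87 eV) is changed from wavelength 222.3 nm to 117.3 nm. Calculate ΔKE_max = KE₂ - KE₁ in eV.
4.9925 eV

Using Einstein's equation: KE_max = hc/λ - φ

For λ₁ = 222.3 nm:
KE₁ = hc/λ₁ - φ = 5.5773 - 2.87 = 2.7073 eV

For λ₂ = 117.3 nm:
KE₂ = hc/λ₂ - φ = 10.5698 - 2.87 = 7.6998 eV

Change in KE:
ΔKE = KE₂ - KE₁ = 7.6998 - 2.7073 = 4.9925 eV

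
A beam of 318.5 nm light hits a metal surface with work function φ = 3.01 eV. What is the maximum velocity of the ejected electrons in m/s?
5.5724e+05 m/s

First, find the maximum kinetic energy:
E_photon = hc/λ = 3.8928 eV
KE_max = E_photon - φ = 3.8928 - 3.01 = 0.8828 eV

Convert to Joules: KE_max = 0.8828 × 1.602×10⁻¹⁹ J = 1.4143e-19 J

Then use KE = ½mv² to find velocity:
v = √(2·KE/m) = √(2 × 1.4143e-19 J / 9.109e-31 kg)
v = 5.5724e+05 m/s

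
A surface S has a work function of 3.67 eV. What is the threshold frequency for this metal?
8.8740e+14 Hz

The threshold frequency is when the photon energy equals the work function:
hf₀ = φ

Solving for f₀:
f₀ = φ/h = (3.67 eV × 1.602×10⁻¹⁹ J/eV) / (6.626×10⁻³⁴ J·s)
f₀ = 8.8740e+14 Hz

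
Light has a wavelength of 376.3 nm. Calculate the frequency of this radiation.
7.9668e+14 Hz

Using the wave equation: c = fλ

Solving for frequency:
f = c/λ = (3×10⁸ m/s) / (376.3×10⁻⁹ m)
f = 7.9668e+14 Hz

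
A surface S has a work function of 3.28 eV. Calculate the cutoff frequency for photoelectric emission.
7.9310e+14 Hz

The threshold frequency is when the photon energy equals the work function:
hf₀ = φ

Solving for f₀:
f₀ = φ/h = (3.28 eV × 1.602×10⁻¹⁹ J/eV) / (6.626×10⁻³⁴ J·s)
f₀ = 7.9310e+14 Hz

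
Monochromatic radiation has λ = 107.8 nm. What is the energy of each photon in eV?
11.5013 eV

Using E = hf = hc/λ:

E = hc/λ = (6.626×10⁻³⁴ J·s)(3×10⁸ m/s) / (107.8×10⁻⁹ m)
E = 11.5013 eV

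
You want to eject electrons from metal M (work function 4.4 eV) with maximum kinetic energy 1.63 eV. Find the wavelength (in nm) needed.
205.61 nm

From Einstein's equation: KE_max = hc/λ - φ

Rearranging for λ:
hc/λ = KE_max + φ
λ = hc/(KE_max + φ)

Required photon energy:
E_photon = KE_max + φ = 1.63 + 4.4 = 6.03 eV

Required wavelength:
λ = hc/E_photon = (6.626×10⁻³⁴)(3×10⁸) / (6.03 × 1.602×10⁻¹⁹)
λ = 205.61 nm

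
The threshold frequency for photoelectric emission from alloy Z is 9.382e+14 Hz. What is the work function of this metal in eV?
3.88 eV

At the threshold frequency, photon energy equals work function:
φ = hf₀

Calculating:
φ = (6.626×10⁻³⁴ J·s)(9.382e+14 Hz)
φ = 3.88 eV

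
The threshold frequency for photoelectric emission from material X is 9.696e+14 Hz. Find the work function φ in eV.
4.01 eV

At the threshold frequency, photon energy equals work function:
φ = hf₀

Calculating:
φ = (6.626×10⁻³⁴ J·s)(9.696e+14 Hz)
φ = 4.01 eV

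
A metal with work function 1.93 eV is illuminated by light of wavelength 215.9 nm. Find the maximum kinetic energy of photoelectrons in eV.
3.8127 eV

Using Einstein's photoelectric equation: KE_max = hf - φ = hc/λ - φ

First, calculate the photon energy:
E_photon = hc/λ = (6.626×10⁻³⁴ J·s)(3×10⁸ m/s) / (215.9×10⁻⁹ m)
E_photon = 5.7427 eV

Then, the maximum kinetic energy:
KE_max = E_photon - φ = 5.7427 eV - 1.93 eV = 3.8127 eV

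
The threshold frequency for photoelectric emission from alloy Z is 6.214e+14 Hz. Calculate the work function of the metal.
2.57 eV

At the threshold frequency, photon energy equals work function:
φ = hf₀

Calculating:
φ = (6.626×10⁻³⁴ J·s)(6.214e+14 Hz)
φ = 2.57 eV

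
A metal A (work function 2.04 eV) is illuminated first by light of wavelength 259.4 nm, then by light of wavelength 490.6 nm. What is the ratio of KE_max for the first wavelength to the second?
5.6233

Using Einstein's equation: KE_max = hc/λ - φ

For λ₁ = 259.4 nm:
E₁ = hc/λ₁ = 4.7797 eV
KE₁ = E₁ - φ = 4.7797 - 2.04 = 2.7397 eV

For λ₂ = 490.6 nm:
E₂ = hc/λ₂ = 2.5272 eV
KE₂ = E₂ - φ = 2.5272 - 2.04 = 0.4872 eV

Ratio: KE₁/KE₂ = 2.7397/0.4872 = 5.6233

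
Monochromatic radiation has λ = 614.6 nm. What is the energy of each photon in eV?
2.0173 eV

Using E = hf = hc/λ:

E = hc/λ = (6.626×10⁻³⁴ J·s)(3×10⁸ m/s) / (614.6×10⁻⁹ m)
E = 2.0173 eV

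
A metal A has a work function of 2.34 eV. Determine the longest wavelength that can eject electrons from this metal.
529.85 nm

The threshold wavelength is when the photon energy equals the work function:
hc/λ₀ = φ

Solving for λ₀:
λ₀ = hc/φ = (6.626×10⁻³⁴ J·s)(3×10⁸ m/s) / (2.34 eV × 1.602×10⁻¹⁹ J/eV)
λ₀ = 529.85 nm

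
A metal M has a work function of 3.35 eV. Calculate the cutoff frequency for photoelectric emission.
8.1003e+14 Hz

The threshold frequency is when the photon energy equals the work function:
hf₀ = φ

Solving for f₀:
f₀ = φ/h = (3.35 eV × 1.602×10⁻¹⁹ J/eV) / (6.626×10⁻³⁴ J·s)
f₀ = 8.1003e+14 Hz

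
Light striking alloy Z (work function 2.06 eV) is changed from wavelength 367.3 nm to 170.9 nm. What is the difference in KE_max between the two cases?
3.8792 eV

Using Einstein's equation: KE_max = hc/λ - φ

For λ₁ = 367.3 nm:
KE₁ = hc/λ₁ - φ = 3.3756 - 2.06 = 1.3156 eV

For λ₂ = 170.9 nm:
KE₂ = hc/λ₂ - φ = 7.2548 - 2.06 = 5.1948 eV

Change in KE:
ΔKE = KE₂ - KE₁ = 5.1948 - 1.3156 = 3.8792 eV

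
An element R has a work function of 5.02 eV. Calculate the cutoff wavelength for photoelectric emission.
246.98 nm

The threshold wavelength is when the photon energy equals the work function:
hc/λ₀ = φ

Solving for λ₀:
λ₀ = hc/φ = (6.626×10⁻³⁴ J·s)(3×10⁸ m/s) / (5.02 eV × 1.602×10⁻¹⁹ J/eV)
λ₀ = 246.98 nm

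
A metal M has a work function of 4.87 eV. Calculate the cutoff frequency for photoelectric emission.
1.1776e+15 Hz

The threshold frequency is when the photon energy equals the work function:
hf₀ = φ

Solving for f₀:
f₀ = φ/h = (4.87 eV × 1.602×10⁻¹⁹ J/eV) / (6.626×10⁻³⁴ J·s)
f₀ = 1.1776e+15 Hz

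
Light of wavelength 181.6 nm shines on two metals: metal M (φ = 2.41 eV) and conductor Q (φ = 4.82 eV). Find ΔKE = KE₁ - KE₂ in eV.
2.4100 eV

Using KE_max = hc/λ - φ for each metal:

Photon energy: E = hc/λ = 6.8273 eV

For metal M (φ₁ = 2.41 eV):
KE₁ = E - φ₁ = 6.8273 - 2.41 = 4.4173 eV

For conductor Q (φ₂ = 4.82 eV):
KE₂ = E - φ₂ = 6.8273 - 4.82 = 2.0073 eV

Difference:
ΔKE = KE₁ - KE₂ = 4.4173 - 2.0073 = 2.4100 eV

Note: The difference equals the difference in work functions: 4.82 - 2.41 = 2.41 eV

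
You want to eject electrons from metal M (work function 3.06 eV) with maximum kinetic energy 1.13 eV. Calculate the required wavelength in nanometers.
295.91 nm

From Einstein's equation: KE_max = hc/λ - φ

Rearranging for λ:
hc/λ = KE_max + φ
λ = hc/(KE_max + φ)

Required photon energy:
E_photon = KE_max + φ = 1.13 + 3.06 = 4.19 eV

Required wavelength:
λ = hc/E_photon = (6.626×10⁻³⁴)(3×10⁸) / (4.19 × 1.602×10⁻¹⁹)
λ = 295.91 nm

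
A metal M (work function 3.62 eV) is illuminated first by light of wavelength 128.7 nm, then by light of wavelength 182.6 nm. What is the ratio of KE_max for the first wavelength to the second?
1.8971

Using Einstein's equation: KE_max = hc/λ - φ

For λ₁ = 128.7 nm:
E₁ = hc/λ₁ = 9.6336 eV
KE₁ = E₁ - φ = 9.6336 - 3.62 = 6.0136 eV

For λ₂ = 182.6 nm:
E₂ = hc/λ₂ = 6.7899 eV
KE₂ = E₂ - φ = 6.7899 - 3.62 = 3.1699 eV

Ratio: KE₁/KE₂ = 6.0136/3.1699 = 1.8971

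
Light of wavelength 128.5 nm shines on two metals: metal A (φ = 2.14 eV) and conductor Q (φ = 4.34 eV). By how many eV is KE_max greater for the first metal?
2.2000 eV

Using KE_max = hc/λ - φ for each metal:

Photon energy: E = hc/λ = 9.6486 eV

For metal A (φ₁ = 2.14 eV):
KE₁ = E - φ₁ = 9.6486 - 2.14 = 7.5086 eV

For conductor Q (φ₂ = 4.34 eV):
KE₂ = E - φ₂ = 9.6486 - 4.34 = 5.3086 eV

Difference:
ΔKE = KE₁ - KE₂ = 7.5086 - 5.3086 = 2.2000 eV

Note: The difference equals the difference in work functions: 4.34 - 2.14 = 2.20 eV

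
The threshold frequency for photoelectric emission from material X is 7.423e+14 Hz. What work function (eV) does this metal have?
3.07 eV

At the threshold frequency, photon energy equals work function:
φ = hf₀

Calculating:
φ = (6.626×10⁻³⁴ J·s)(7.423e+14 Hz)
φ = 3.07 eV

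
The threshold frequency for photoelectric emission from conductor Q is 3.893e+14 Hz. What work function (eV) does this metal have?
1.61 eV

At the threshold frequency, photon energy equals work function:
φ = hf₀

Calculating:
φ = (6.626×10⁻³⁴ J·s)(3.893e+14 Hz)
φ = 1.61 eV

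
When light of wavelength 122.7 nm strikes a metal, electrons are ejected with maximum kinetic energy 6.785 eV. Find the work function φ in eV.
3.32 eV

From Einstein's photoelectric equation: KE_max = hf - φ = hc/λ - φ

Rearranging for φ:
φ = hc/λ - KE_max

Calculate photon energy:
E_photon = hc/λ = 10.1047 eV

Therefore:
φ = 10.1047 - 6.785 = 3.32 eV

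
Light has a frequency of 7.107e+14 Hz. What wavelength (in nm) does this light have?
421.83 nm

Using the wave equation: c = fλ

Solving for wavelength:
λ = c/f = (3×10⁸ m/s) / (7.107e+14 Hz)
λ = 421.83 nm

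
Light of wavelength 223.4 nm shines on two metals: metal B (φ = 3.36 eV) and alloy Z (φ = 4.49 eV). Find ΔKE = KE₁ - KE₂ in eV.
1.1300 eV

Using KE_max = hc/λ - φ for each metal:

Photon energy: E = hc/λ = 5.5499 eV

For metal B (φ₁ = 3.36 eV):
KE₁ = E - φ₁ = 5.5499 - 3.36 = 2.1899 eV

For alloy Z (φ₂ = 4.49 eV):
KE₂ = E - φ₂ = 5.5499 - 4.49 = 1.0599 eV

Difference:
ΔKE = KE₁ - KE₂ = 2.1899 - 1.0599 = 1.1300 eV

Note: The difference equals the difference in work functions: 4.49 - 3.36 = 1.13 eV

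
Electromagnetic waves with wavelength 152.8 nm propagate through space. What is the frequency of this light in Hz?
1.9620e+15 Hz

Using the wave equation: c = fλ

Solving for frequency:
f = c/λ = (3×10⁸ m/s) / (152.8×10⁻⁹ m)
f = 1.9620e+15 Hz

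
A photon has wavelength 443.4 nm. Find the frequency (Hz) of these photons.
6.7612e+14 Hz

Using the wave equation: c = fλ

Solving for frequency:
f = c/λ = (3×10⁸ m/s) / (443.4×10⁻⁹ m)
f = 6.7612e+14 Hz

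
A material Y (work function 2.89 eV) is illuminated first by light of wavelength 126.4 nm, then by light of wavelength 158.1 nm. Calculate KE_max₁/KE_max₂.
1.3971

Using Einstein's equation: KE_max = hc/λ - φ

For λ₁ = 126.4 nm:
E₁ = hc/λ₁ = 9.8089 eV
KE₁ = E₁ - φ = 9.8089 - 2.89 = 6.9189 eV

For λ₂ = 158.1 nm:
E₂ = hc/λ₂ = 7.8421 eV
KE₂ = E₂ - φ = 7.8421 - 2.89 = 4.9521 eV

Ratio: KE₁/KE₂ = 6.9189/4.9521 = 1.3971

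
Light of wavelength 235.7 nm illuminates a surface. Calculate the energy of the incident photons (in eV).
5.2603 eV

Using E = hf = hc/λ:

E = hc/λ = (6.626×10⁻³⁴ J·s)(3×10⁸ m/s) / (235.7×10⁻⁹ m)
E = 5.2603 eV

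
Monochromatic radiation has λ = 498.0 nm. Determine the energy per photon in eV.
2.4896 eV

Using E = hf = hc/λ:

E = hc/λ = (6.626×10⁻³⁴ J·s)(3×10⁸ m/s) / (498.0×10⁻⁹ m)
E = 2.4896 eV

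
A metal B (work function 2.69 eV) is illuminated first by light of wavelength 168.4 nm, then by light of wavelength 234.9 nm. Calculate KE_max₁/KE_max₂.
1.8053

Using Einstein's equation: KE_max = hc/λ - φ

For λ₁ = 168.4 nm:
E₁ = hc/λ₁ = 7.3625 eV
KE₁ = E₁ - φ = 7.3625 - 2.69 = 4.6725 eV

For λ₂ = 234.9 nm:
E₂ = hc/λ₂ = 5.2782 eV
KE₂ = E₂ - φ = 5.2782 - 2.69 = 2.5882 eV

Ratio: KE₁/KE₂ = 4.6725/2.5882 = 1.8053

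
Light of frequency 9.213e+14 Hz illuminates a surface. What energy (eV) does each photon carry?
3.8102 eV

Using E = hf:

E = hf = (6.626×10⁻³⁴ J·s)(9.213e+14 Hz)
E = 3.8102 eV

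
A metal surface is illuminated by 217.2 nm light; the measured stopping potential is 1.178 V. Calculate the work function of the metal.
4.53 eV

The stopping potential gives the maximum kinetic energy: KE_max = eV_s = 1.178 eV

From Einstein's photoelectric equation: KE_max = hc/λ - φ
Rearranging: φ = hc/λ - KE_max

Calculate photon energy:
E_photon = hc/λ = (6.626×10⁻³⁴ J·s)(3×10⁸ m/s) / (217.2×10⁻⁹ m) = 5.7083 eV

Therefore:
φ = 5.7083 - 1.178 = 4.53 eV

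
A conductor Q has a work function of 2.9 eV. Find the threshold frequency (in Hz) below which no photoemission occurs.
7.0122e+14 Hz

The threshold frequency is when the photon energy equals the work function:
hf₀ = φ

Solving for f₀:
f₀ = φ/h = (2.9 eV × 1.602×10⁻¹⁹ J/eV) / (6.626×10⁻³⁴ J·s)
f₀ = 7.0122e+14 Hz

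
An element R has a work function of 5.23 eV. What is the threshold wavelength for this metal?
237.06 nm

The threshold wavelength is when the photon energy equals the work function:
hc/λ₀ = φ

Solving for λ₀:
λ₀ = hc/φ = (6.626×10⁻³⁴ J·s)(3×10⁸ m/s) / (5.23 eV × 1.602×10⁻¹⁹ J/eV)
λ₀ = 237.06 nm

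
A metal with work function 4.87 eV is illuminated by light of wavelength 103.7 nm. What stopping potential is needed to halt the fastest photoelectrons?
7.0860 V

The stopping potential V_s satisfies: eV_s = KE_max

First, find KE_max using Einstein's equation:
E_photon = hc/λ = 11.9560 eV
KE_max = E_photon - φ = 11.9560 - 4.87 = 7.0860 eV

Since eV_s = KE_max:
V_s = KE_max/e = 7.0860 V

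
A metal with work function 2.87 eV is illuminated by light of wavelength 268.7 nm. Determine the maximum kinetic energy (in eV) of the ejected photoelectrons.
1.7442 eV

Using Einstein's photoelectric equation: KE_max = hf - φ = hc/λ - φ

First, calculate the photon energy:
E_photon = hc/λ = (6.626×10⁻³⁴ J·s)(3×10⁸ m/s) / (268.7×10⁻⁹ m)
E_photon = 4.6142 eV

Then, the maximum kinetic energy:
KE_max = E_photon - φ = 4.6142 eV - 2.87 eV = 1.7442 eV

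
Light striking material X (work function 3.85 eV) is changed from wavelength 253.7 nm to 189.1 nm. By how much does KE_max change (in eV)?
1.6695 eV

Using Einstein's equation: KE_max = hc/λ - φ

For λ₁ = 253.7 nm:
KE₁ = hc/λ₁ - φ = 4.8870 - 3.85 = 1.0370 eV

For λ₂ = 189.1 nm:
KE₂ = hc/λ₂ - φ = 6.5565 - 3.85 = 2.7065 eV

Change in KE:
ΔKE = KE₂ - KE₁ = 2.7065 - 1.0370 = 1.6695 eV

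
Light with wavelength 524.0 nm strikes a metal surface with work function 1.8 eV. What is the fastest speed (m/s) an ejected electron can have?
4.4625e+05 m/s

First, find the maximum kinetic energy:
E_photon = hc/λ = 2.3661 eV
KE_max = E_photon - φ = 2.3661 - 1.8 = 0.5661 eV

Convert to Joules: KE_max = 0.5661 × 1.602×10⁻¹⁹ J = 9.0701e-20 J

Then use KE = ½mv² to find velocity:
v = √(2·KE/m) = √(2 × 9.0701e-20 J / 9.109e-31 kg)
v = 4.4625e+05 m/s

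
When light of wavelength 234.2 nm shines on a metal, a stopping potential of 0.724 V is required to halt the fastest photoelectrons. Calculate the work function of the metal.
4.57 eV

The stopping potential gives the maximum kinetic energy: KE_max = eV_s = 0.724 eV

From Einstein's photoelectric equation: KE_max = hc/λ - φ
Rearranging: φ = hc/λ - KE_max

Calculate photon energy:
E_photon = hc/λ = (6.626×10⁻³⁴ J·s)(3×10⁸ m/s) / (234.2×10⁻⁹ m) = 5.2939 eV

Therefore:
φ = 5.2939 - 0.724 = 4.57 eV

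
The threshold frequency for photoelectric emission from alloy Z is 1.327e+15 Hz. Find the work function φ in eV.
5.49 eV

At the threshold frequency, photon energy equals work function:
φ = hf₀

Calculating:
φ = (6.626×10⁻³⁴ J·s)(1.327e+15 Hz)
φ = 5.49 eV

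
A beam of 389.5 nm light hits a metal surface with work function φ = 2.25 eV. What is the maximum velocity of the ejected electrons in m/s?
5.7293e+05 m/s

First, find the maximum kinetic energy:
E_photon = hc/λ = 3.1832 eV
KE_max = E_photon - φ = 3.1832 - 2.25 = 0.9332 eV

Convert to Joules: KE_max = 0.9332 × 1.602×10⁻¹⁹ J = 1.4951e-19 J

Then use KE = ½mv² to find velocity:
v = √(2·KE/m) = √(2 × 1.4951e-19 J / 9.109e-31 kg)
v = 5.7293e+05 m/s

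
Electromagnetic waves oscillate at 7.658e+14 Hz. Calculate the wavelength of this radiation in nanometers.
391.48 nm

Using the wave equation: c = fλ

Solving for wavelength:
λ = c/f = (3×10⁸ m/s) / (7.658e+14 Hz)
λ = 391.48 nm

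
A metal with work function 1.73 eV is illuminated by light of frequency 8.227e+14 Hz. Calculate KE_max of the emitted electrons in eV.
1.6724 eV

Using Einstein's photoelectric equation: KE_max = hf - φ

First, calculate the photon energy:
E_photon = hf = (6.626×10⁻³⁴ J·s)(8.227e+14 Hz)
E_photon = 3.4024 eV

Then, the maximum kinetic energy:
KE_max = E_photon - φ = 3.4024 eV - 1.73 eV = 1.6724 eV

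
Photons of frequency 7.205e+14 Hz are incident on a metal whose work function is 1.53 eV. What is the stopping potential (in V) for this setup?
1.4497 V

The stopping potential V_s satisfies: eV_s = KE_max

First, find KE_max using Einstein's equation:
E_photon = hf = (6.626×10⁻³⁴ J·s)(7.205e+14 Hz) = 2.9797 eV
KE_max = E_photon - φ = 2.9797 - 1.53 = 1.4497 eV

Since eV_s = KE_max:
V_s = KE_max/e = 1.4497 V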